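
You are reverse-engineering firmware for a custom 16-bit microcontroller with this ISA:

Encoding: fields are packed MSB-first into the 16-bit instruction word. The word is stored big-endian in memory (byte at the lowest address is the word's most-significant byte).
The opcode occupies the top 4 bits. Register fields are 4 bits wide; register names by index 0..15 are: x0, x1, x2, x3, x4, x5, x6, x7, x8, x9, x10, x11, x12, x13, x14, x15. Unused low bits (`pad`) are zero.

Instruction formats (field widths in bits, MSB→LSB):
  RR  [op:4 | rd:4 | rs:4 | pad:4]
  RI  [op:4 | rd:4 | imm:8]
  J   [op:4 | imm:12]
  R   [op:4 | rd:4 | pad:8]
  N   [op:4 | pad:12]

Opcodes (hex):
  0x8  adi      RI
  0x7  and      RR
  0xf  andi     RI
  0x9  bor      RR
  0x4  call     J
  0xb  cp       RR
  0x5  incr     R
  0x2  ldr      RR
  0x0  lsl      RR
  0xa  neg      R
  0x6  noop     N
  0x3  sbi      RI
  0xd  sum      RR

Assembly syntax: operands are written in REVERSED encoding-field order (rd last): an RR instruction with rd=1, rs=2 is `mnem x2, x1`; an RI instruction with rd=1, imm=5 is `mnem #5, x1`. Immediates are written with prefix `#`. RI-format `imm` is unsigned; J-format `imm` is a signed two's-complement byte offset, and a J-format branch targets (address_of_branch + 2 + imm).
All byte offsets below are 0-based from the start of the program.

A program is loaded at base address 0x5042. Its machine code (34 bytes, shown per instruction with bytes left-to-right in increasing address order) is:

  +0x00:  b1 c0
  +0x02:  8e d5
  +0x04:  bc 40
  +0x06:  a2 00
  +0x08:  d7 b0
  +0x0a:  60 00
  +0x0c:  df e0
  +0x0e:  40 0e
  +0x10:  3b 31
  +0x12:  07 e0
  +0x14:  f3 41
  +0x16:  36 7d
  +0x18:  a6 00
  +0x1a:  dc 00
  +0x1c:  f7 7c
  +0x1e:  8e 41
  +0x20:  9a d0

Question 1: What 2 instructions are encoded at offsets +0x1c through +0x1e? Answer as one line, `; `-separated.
andi #124, x7; adi #65, x14

[1c] f7 7c → 0xf77c
  op=0xf77c>>12=0xf ⇒ andi (RI)
  rd@[11:8]=0x7 ⇒ x7
  imm@[7:0]=0x7c ⇒ #124
[1e] 8e 41 → 0x8e41
  op=0x8e41>>12=0x8 ⇒ adi (RI)
  rd@[11:8]=0xe ⇒ x14
  imm@[7:0]=0x41 ⇒ #65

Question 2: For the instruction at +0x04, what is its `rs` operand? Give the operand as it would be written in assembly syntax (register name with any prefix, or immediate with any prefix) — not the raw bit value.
[04] bc 40 → 0xbc40
  top 4b → 0xb → cp [RR]
  rd: (w>>8)&0xf=0xc → x12
  rs: (w>>4)&0xf=0x4 → x4

x4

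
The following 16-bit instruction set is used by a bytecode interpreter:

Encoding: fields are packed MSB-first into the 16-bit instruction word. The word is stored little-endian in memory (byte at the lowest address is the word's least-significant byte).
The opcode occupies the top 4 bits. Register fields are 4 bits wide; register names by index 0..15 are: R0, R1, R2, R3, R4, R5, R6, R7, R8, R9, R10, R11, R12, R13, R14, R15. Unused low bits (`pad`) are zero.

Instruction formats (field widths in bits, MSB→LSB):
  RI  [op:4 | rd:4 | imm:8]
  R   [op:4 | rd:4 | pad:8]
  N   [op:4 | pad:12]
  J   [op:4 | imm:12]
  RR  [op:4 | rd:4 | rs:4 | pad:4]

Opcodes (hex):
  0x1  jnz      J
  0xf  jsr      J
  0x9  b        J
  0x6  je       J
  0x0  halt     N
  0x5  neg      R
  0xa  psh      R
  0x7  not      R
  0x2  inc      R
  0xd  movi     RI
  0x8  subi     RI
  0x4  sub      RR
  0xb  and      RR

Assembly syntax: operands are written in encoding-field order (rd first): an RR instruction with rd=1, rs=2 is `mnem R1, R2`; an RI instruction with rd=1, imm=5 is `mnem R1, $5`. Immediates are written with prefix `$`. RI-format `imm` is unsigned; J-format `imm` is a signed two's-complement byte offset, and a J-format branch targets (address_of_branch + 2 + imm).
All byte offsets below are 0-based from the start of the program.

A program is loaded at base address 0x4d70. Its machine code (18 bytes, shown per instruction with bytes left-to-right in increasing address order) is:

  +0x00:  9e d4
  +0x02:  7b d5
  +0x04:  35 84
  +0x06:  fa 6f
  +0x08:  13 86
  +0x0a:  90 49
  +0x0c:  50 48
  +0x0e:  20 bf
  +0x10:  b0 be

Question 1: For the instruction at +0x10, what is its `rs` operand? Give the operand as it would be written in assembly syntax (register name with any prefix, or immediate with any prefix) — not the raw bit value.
+0x10: b0 be ⇒ word 0xbeb0 (little)
  opcode bits[15:12]=0xb: and/RR
  rd@[11:8]=0xe ⇒ R14
  rs@[7:4]=0xb ⇒ R11

R11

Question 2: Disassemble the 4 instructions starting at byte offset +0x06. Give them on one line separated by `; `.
je $-6; subi R6, $19; sub R9, R9; sub R8, R5

+0x06: fa 6f ⇒ word 0x6ffa (little)
  op=0x6ffa>>12=0x6 ⇒ je (J)
  [11:0] imm=4090 (s12→-6) = $-6
+0x08: 13 86 ⇒ word 0x8613 (little)
  op=0x8613>>12=0x8 ⇒ subi (RI)
  [11:8] rd=6 = R6
  [7:0] imm=19 = $19
+0x0a: 90 49 ⇒ word 0x4990 (little)
  op=0x4990>>12=0x4 ⇒ sub (RR)
  [11:8] rd=9 = R9
  [7:4] rs=9 = R9
+0x0c: 50 48 ⇒ word 0x4850 (little)
  op=0x4850>>12=0x4 ⇒ sub (RR)
  [11:8] rd=8 = R8
  [7:4] rs=5 = R5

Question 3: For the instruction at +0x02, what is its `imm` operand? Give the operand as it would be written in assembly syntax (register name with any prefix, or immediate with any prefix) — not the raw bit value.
off 0x02: read 7b d5 as little → 0xd57b
  opcode bits[15:12]=0xd: movi/RI
  rd: (w>>8)&0xf=0x5 → R5
  imm: (w>>0)&0xff=0x7b → $123

$123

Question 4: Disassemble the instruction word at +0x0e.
and R15, R2

[0e] 20 bf → 0xbf20
  opcode bits[15:12]=0xb: and/RR
  rd@[11:8]=0xf ⇒ R15
  rs@[7:4]=0x2 ⇒ R2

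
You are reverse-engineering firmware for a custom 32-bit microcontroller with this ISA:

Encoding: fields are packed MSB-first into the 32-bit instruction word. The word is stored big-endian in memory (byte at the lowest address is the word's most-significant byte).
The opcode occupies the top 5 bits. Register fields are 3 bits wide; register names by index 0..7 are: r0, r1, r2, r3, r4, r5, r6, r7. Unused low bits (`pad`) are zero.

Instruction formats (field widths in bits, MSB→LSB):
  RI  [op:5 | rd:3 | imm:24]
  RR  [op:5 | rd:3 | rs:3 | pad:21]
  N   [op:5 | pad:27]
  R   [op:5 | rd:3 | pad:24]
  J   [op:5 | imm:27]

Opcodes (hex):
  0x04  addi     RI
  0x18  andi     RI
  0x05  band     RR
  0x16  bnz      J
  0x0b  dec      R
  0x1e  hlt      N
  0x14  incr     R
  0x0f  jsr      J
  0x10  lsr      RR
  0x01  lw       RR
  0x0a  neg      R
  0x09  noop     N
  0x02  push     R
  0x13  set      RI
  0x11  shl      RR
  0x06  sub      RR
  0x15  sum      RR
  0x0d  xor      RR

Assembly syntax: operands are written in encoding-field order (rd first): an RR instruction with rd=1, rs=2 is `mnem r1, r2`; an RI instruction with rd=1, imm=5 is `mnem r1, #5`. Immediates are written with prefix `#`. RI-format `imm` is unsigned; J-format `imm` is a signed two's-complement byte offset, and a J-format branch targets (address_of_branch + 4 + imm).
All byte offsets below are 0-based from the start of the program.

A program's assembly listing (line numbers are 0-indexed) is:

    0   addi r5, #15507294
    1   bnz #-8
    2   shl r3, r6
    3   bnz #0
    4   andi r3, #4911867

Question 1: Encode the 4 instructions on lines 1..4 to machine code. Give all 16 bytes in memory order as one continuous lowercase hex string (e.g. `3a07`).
L1: bnz op=0x16:5|imm=-8:27 ⇒ 0xb7fffff8 ⇒ big b7 ff ff f8
L2: shl op=0x11:5|rd=3:3|rs=6:3|pad=0:21 ⇒ 0x8bc00000 ⇒ big 8b c0 00 00
L3: bnz op=0x16:5|imm=0:27 ⇒ 0xb0000000 ⇒ big b0 00 00 00
L4: andi op=0x18:5|rd=3:3|imm=4911867:24 ⇒ 0xc34af2fb ⇒ big c3 4a f2 fb

b7fffff88bc00000b0000000c34af2fb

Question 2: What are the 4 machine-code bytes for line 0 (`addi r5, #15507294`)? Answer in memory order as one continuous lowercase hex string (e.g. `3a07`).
25ec9f5e

line 0 (addi): pack op=0x4:5|rd=5:3|imm=15507294:24 = 0x25ec9f5e; big→ 25 ec 9f 5e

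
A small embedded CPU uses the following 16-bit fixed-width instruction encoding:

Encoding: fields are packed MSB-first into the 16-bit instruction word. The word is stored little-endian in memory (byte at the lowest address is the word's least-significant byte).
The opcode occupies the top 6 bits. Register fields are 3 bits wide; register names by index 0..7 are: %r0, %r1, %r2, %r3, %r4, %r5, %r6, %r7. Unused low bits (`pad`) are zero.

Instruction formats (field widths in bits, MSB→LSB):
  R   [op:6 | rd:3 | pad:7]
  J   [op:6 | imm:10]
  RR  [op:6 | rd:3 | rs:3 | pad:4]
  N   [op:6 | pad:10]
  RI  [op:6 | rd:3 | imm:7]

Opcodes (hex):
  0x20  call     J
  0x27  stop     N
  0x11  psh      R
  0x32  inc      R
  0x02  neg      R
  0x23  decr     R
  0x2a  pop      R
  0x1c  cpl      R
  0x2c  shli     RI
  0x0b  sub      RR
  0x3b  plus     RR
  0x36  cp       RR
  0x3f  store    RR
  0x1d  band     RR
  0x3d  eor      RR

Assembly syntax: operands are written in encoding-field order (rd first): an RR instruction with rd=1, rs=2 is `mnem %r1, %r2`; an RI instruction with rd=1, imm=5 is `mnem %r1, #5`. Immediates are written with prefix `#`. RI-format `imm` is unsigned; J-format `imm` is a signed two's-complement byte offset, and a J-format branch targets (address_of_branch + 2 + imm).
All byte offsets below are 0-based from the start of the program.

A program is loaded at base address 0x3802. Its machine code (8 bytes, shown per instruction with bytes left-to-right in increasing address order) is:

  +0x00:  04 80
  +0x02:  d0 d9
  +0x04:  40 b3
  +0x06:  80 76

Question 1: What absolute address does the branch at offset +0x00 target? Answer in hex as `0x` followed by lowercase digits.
+0x00: 04 80 ⇒ word 0x8004 (little)
  top 6b → 0x20 → call [J]
  imm: (w>>0)&0x3ff=0x4 → #4
  target = base 0x3802 + off 0x00 + 2 + imm 4 = 0x3808

0x3808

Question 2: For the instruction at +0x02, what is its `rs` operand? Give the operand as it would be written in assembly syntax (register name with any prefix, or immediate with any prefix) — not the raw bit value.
%r5

+0x02: d0 d9 ⇒ word 0xd9d0 (little)
  op=0xd9d0>>10=0x36 ⇒ cp (RR)
  rd@[9:7]=0x3 ⇒ %r3
  rs@[6:4]=0x5 ⇒ %r5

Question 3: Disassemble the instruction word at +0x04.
+0x04: 40 b3 ⇒ word 0xb340 (little)
  op=0xb340>>10=0x2c ⇒ shli (RI)
  [9:7] rd=6 = %r6
  [6:0] imm=64 = #64

shli %r6, #64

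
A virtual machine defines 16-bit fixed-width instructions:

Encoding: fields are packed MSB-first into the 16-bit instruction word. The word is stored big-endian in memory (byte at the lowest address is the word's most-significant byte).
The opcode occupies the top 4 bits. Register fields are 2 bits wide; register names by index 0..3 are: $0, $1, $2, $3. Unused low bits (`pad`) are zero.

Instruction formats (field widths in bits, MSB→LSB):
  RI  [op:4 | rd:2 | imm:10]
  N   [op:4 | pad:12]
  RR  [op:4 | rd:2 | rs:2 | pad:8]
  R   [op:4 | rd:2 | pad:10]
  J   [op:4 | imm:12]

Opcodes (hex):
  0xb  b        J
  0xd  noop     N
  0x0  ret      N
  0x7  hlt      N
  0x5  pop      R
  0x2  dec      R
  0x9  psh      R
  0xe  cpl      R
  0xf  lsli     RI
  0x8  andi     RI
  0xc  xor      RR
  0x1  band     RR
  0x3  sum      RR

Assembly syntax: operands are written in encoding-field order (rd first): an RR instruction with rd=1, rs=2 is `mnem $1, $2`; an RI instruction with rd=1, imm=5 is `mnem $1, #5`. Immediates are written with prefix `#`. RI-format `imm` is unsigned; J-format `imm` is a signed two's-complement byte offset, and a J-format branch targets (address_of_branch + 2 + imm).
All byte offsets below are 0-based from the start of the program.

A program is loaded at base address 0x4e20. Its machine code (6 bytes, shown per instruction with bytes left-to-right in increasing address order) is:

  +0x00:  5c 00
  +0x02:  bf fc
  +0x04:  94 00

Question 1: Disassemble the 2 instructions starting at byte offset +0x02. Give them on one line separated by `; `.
[02] bf fc → 0xbffc
  opcode bits[15:12]=0xb: b/J
  imm: (w>>0)&0xfff=0xffc (s12→-4) → #-4
[04] 94 00 → 0x9400
  opcode bits[15:12]=0x9: psh/R
  rd: (w>>10)&0x3=0x1 → $1

b #-4; psh $1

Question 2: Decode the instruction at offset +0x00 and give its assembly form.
pop $3

[00] 5c 00 → 0x5c00
  top 4b → 0x5 → pop [R]
  [11:10] rd=3 = $3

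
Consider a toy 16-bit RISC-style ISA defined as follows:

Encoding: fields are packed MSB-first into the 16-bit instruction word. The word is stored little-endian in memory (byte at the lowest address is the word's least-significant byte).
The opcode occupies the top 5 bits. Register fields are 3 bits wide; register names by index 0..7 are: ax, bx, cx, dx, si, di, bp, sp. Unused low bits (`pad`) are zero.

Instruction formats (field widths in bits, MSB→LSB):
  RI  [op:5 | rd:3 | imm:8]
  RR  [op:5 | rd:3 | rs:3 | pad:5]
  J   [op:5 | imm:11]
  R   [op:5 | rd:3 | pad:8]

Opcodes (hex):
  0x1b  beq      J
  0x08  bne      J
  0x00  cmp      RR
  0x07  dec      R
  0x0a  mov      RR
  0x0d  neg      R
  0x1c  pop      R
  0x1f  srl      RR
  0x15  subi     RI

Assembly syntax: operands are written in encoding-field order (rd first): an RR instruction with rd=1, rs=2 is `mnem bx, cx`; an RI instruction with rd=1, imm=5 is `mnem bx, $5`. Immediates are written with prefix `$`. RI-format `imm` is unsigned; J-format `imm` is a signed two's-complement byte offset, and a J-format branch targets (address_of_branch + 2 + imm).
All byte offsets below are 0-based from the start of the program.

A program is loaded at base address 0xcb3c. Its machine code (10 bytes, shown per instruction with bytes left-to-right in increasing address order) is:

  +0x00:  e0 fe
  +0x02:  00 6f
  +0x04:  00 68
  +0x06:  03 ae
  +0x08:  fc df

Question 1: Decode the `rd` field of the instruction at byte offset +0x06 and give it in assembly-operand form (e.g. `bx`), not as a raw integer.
[06] 03 ae → 0xae03
  top 5b → 0x15 → subi [RI]
  [10:8] rd=6 = bp
  [7:0] imm=3 = $3

bp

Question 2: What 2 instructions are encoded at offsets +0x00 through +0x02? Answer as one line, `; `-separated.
off 0x00: read e0 fe as little → 0xfee0
  op=0xfee0>>11=0x1f ⇒ srl (RR)
  rd@[10:8]=0x6 ⇒ bp
  rs@[7:5]=0x7 ⇒ sp
off 0x02: read 00 6f as little → 0x6f00
  op=0x6f00>>11=0xd ⇒ neg (R)
  rd@[10:8]=0x7 ⇒ sp

srl bp, sp; neg sp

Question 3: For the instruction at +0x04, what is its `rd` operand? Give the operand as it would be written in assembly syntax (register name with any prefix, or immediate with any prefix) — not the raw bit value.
[04] 00 68 → 0x6800
  top 5b → 0xd → neg [R]
  rd: (w>>8)&0x7=0x0 → ax

ax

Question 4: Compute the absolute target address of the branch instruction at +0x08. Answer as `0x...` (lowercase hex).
@+08  little-endian(fc df) = 0xdffc
  opcode bits[15:11]=0x1b: beq/J
  [10:0] imm=2044 (s11→-4) = $-4
  target = base 0xcb3c + off 0x08 + 2 + imm -4 = 0xcb42

0xcb42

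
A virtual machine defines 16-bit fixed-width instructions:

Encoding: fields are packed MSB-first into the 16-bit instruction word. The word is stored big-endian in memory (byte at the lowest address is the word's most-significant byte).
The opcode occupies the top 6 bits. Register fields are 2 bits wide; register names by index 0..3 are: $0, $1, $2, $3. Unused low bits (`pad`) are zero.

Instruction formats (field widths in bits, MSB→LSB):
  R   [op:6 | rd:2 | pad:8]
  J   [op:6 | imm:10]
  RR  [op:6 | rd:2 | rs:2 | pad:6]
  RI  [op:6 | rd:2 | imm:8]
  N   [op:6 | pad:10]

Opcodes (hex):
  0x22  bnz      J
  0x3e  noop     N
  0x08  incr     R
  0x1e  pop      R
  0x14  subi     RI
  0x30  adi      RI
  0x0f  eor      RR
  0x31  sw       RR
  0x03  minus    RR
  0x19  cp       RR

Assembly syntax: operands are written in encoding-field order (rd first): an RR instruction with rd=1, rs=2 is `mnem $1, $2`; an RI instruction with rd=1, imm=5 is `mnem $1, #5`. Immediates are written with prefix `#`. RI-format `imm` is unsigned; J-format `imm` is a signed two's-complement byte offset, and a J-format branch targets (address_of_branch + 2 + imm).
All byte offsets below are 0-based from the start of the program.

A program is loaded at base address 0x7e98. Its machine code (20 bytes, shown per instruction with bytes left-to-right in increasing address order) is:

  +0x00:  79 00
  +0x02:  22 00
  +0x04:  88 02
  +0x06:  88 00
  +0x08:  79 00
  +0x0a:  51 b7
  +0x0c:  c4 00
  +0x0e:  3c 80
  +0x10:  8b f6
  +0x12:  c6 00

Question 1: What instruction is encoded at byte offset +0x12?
sw $2, $0

[12] c6 00 → 0xc600
  top 6b → 0x31 → sw [RR]
  rd: (w>>8)&0x3=0x2 → $2
  rs: (w>>6)&0x3=0x0 → $0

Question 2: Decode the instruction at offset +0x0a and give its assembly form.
[0a] 51 b7 → 0x51b7
  op=0x51b7>>10=0x14 ⇒ subi (RI)
  rd@[9:8]=0x1 ⇒ $1
  imm@[7:0]=0xb7 ⇒ #183

subi $1, #183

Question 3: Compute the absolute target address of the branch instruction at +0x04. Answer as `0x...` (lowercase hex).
0x7ea0

+0x04: 88 02 ⇒ word 0x8802 (big)
  top 6b → 0x22 → bnz [J]
  imm@[9:0]=0x2 ⇒ #2
  target = base 0x7e98 + off 0x04 + 2 + imm 2 = 0x7ea0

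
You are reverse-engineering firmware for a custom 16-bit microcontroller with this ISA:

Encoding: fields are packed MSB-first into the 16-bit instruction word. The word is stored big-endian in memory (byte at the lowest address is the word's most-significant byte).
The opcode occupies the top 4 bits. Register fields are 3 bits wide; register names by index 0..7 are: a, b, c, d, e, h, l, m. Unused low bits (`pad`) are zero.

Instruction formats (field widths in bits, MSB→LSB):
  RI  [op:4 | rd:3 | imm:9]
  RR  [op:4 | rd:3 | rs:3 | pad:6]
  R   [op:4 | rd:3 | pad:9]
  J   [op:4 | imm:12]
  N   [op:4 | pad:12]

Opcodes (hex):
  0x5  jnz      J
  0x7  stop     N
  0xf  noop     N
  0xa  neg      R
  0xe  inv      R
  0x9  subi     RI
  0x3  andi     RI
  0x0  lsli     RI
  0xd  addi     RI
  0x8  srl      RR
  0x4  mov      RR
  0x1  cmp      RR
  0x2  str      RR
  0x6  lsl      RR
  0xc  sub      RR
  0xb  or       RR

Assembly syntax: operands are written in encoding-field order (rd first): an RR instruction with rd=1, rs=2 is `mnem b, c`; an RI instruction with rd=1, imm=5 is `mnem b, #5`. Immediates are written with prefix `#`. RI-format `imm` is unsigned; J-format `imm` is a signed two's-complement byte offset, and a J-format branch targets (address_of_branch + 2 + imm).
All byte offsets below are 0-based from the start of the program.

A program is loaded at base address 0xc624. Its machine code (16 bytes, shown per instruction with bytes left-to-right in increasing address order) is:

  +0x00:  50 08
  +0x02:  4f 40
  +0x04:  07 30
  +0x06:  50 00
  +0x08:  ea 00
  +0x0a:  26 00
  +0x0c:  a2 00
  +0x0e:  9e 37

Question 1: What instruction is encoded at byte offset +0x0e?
[0e] 9e 37 → 0x9e37
  op=0x9e37>>12=0x9 ⇒ subi (RI)
  rd@[11:9]=0x7 ⇒ m
  imm@[8:0]=0x37 ⇒ #55

subi m, #55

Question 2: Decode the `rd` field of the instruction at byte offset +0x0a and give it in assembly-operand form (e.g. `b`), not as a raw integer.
d

[0a] 26 00 → 0x2600
  opcode bits[15:12]=0x2: str/RR
  [11:9] rd=3 = d
  [8:6] rs=0 = a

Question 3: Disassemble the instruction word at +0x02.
mov m, h

@+02  big-endian(4f 40) = 0x4f40
  top 4b → 0x4 → mov [RR]
  rd: (w>>9)&0x7=0x7 → m
  rs: (w>>6)&0x7=0x5 → h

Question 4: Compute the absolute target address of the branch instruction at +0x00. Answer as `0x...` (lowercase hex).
0xc62e

off 0x00: read 50 08 as big → 0x5008
  op=0x5008>>12=0x5 ⇒ jnz (J)
  imm: (w>>0)&0xfff=0x8 → #8
  target = base 0xc624 + off 0x00 + 2 + imm 8 = 0xc62e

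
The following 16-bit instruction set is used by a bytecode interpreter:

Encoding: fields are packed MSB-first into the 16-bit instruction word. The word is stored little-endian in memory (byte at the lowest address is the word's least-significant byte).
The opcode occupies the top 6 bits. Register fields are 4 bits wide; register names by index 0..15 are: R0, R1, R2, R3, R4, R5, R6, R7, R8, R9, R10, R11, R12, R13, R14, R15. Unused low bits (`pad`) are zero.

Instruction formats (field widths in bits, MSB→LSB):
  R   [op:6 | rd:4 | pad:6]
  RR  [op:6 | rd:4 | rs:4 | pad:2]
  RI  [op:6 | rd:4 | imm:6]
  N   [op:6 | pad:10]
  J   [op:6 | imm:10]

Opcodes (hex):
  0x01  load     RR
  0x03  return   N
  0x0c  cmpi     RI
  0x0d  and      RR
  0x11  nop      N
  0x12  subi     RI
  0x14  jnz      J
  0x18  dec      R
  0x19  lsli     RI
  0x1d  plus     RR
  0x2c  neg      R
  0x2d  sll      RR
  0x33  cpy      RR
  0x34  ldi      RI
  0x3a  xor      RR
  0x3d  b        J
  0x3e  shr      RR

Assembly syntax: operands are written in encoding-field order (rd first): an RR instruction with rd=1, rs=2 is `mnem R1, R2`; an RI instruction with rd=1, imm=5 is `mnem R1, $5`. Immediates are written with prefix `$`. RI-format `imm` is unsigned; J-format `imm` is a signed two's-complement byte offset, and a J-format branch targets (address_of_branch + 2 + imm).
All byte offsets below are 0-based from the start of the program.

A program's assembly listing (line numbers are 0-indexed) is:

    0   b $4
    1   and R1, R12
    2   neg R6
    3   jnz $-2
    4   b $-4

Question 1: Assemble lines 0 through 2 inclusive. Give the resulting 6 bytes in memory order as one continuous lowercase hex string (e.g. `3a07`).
0. b fields op=0x3d:6|imm=4:10 → word f404h → 04 f4
1. and fields op=0xd:6|rd=1:4|rs=12:4|pad=0:2 → word 3470h → 70 34
2. neg fields op=0x2c:6|rd=6:4|pad=0:6 → word b180h → 80 b1

04f4703480b1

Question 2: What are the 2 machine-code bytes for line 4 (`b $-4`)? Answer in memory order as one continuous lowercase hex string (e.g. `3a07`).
fcf7

line 4 (b): pack op=0x3d:6|imm=-4:10 = 0xf7fc; little→ fc f7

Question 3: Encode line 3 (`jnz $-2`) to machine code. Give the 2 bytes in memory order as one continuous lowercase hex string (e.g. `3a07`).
line 3 (jnz): pack op=0x14:6|imm=-2:10 = 0x53fe; little→ fe 53

fe53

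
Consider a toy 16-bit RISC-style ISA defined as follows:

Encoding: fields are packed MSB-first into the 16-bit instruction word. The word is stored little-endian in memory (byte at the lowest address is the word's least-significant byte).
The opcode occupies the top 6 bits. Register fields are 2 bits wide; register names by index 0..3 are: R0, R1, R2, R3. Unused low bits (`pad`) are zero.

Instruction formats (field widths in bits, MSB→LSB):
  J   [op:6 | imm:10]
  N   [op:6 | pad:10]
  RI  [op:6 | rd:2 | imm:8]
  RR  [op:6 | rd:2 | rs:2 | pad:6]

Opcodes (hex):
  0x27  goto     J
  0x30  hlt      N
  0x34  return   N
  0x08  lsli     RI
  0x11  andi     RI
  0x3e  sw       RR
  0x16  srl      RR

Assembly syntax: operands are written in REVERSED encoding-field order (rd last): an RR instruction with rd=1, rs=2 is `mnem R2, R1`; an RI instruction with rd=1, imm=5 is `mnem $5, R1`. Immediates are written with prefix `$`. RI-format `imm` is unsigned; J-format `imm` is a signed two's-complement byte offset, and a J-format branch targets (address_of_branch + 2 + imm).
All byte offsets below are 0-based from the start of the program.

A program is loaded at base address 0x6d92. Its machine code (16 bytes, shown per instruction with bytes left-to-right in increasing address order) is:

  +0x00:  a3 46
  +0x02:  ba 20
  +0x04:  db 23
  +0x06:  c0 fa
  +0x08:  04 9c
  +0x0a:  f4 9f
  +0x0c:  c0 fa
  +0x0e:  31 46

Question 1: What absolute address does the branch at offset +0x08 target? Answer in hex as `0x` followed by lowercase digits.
0x6da0

off 0x08: read 04 9c as little → 0x9c04
  top 6b → 0x27 → goto [J]
  imm: (w>>0)&0x3ff=0x4 → $4
  target = base 0x6d92 + off 0x08 + 2 + imm 4 = 0x6da0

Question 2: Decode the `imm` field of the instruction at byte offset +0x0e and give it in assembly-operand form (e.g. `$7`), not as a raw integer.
off 0x0e: read 31 46 as little → 0x4631
  op=0x4631>>10=0x11 ⇒ andi (RI)
  rd@[9:8]=0x2 ⇒ R2
  imm@[7:0]=0x31 ⇒ $49

$49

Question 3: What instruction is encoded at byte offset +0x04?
[04] db 23 → 0x23db
  top 6b → 0x8 → lsli [RI]
  [9:8] rd=3 = R3
  [7:0] imm=219 = $219

lsli $219, R3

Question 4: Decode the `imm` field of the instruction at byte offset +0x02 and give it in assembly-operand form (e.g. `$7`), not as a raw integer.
$186

+0x02: ba 20 ⇒ word 0x20ba (little)
  top 6b → 0x8 → lsli [RI]
  rd@[9:8]=0x0 ⇒ R0
  imm@[7:0]=0xba ⇒ $186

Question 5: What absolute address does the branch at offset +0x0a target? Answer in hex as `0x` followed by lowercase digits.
+0x0a: f4 9f ⇒ word 0x9ff4 (little)
  op=0x9ff4>>10=0x27 ⇒ goto (J)
  imm@[9:0]=0x3f4 (s10→-12) ⇒ $-12
  target = base 0x6d92 + off 0x0a + 2 + imm -12 = 0x6d92

0x6d92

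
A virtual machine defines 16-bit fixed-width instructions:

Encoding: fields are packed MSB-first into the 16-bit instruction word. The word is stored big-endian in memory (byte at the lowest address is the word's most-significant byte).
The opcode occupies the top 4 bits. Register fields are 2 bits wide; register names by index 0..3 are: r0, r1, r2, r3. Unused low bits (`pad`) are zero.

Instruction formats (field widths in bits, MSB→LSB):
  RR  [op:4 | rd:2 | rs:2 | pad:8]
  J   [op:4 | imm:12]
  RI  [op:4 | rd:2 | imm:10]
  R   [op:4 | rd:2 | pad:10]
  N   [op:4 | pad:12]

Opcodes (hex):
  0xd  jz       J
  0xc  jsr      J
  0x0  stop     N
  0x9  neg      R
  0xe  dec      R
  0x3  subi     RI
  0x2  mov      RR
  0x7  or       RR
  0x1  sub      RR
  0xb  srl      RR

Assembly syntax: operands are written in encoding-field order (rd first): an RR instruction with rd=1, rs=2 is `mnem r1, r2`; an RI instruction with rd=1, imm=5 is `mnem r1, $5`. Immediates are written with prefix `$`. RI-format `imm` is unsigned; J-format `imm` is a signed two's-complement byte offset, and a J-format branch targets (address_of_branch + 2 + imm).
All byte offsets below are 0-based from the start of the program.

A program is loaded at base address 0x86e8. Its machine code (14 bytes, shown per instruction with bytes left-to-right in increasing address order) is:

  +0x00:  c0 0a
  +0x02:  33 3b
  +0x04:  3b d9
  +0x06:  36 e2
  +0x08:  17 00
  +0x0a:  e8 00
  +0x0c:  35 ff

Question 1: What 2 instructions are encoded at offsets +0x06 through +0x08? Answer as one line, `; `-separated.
subi r1, $738; sub r1, r3

@+06  big-endian(36 e2) = 0x36e2
  op=0x36e2>>12=0x3 ⇒ subi (RI)
  rd@[11:10]=0x1 ⇒ r1
  imm@[9:0]=0x2e2 ⇒ $738
@+08  big-endian(17 00) = 0x1700
  op=0x1700>>12=0x1 ⇒ sub (RR)
  rd@[11:10]=0x1 ⇒ r1
  rs@[9:8]=0x3 ⇒ r3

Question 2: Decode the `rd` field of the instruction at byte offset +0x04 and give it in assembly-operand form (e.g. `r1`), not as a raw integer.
off 0x04: read 3b d9 as big → 0x3bd9
  top 4b → 0x3 → subi [RI]
  rd: (w>>10)&0x3=0x2 → r2
  imm: (w>>0)&0x3ff=0x3d9 → $985

r2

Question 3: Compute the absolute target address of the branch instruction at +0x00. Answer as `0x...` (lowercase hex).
+0x00: c0 0a ⇒ word 0xc00a (big)
  top 4b → 0xc → jsr [J]
  [11:0] imm=10 = $10
  target = base 0x86e8 + off 0x00 + 2 + imm 10 = 0x86f4

0x86f4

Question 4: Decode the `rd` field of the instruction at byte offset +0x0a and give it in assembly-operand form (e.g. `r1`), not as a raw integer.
r2

@+0a  big-endian(e8 00) = 0xe800
  op=0xe800>>12=0xe ⇒ dec (R)
  [11:10] rd=2 = r2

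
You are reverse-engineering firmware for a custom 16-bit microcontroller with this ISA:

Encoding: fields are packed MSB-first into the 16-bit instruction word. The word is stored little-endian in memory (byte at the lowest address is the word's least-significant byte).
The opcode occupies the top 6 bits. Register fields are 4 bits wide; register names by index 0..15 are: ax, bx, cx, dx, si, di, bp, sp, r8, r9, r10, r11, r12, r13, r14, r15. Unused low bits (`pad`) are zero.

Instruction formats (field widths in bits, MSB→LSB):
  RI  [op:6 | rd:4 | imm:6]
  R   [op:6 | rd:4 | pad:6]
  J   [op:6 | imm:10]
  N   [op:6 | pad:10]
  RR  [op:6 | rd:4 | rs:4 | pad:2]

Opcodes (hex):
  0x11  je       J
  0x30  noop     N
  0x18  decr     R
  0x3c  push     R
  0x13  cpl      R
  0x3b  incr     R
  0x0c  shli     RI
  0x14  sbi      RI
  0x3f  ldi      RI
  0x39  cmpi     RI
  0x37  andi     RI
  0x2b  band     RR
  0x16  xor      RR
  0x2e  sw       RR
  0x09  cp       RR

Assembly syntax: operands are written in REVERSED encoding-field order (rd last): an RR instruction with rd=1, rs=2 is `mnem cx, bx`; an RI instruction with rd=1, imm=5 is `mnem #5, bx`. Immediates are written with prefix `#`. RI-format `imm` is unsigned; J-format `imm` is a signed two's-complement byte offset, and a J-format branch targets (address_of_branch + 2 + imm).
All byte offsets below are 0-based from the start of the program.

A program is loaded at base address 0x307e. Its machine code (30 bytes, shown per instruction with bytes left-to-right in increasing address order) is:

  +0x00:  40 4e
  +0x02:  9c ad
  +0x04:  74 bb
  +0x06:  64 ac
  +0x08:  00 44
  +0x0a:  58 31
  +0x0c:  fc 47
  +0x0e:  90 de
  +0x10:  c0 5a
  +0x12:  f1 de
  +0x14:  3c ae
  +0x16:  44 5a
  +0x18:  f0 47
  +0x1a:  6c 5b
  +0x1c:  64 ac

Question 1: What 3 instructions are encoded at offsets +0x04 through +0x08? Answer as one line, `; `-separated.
+0x04: 74 bb ⇒ word 0xbb74 (little)
  opcode bits[15:10]=0x2e: sw/RR
  rd@[9:6]=0xd ⇒ r13
  rs@[5:2]=0xd ⇒ r13
+0x06: 64 ac ⇒ word 0xac64 (little)
  opcode bits[15:10]=0x2b: band/RR
  rd@[9:6]=0x1 ⇒ bx
  rs@[5:2]=0x9 ⇒ r9
+0x08: 00 44 ⇒ word 0x4400 (little)
  opcode bits[15:10]=0x11: je/J
  imm@[9:0]=0x0 ⇒ #0

sw r13, r13; band r9, bx; je #0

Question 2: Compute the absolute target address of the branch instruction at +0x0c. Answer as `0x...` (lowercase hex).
0x3088

[0c] fc 47 → 0x47fc
  top 6b → 0x11 → je [J]
  imm@[9:0]=0x3fc (s10→-4) ⇒ #-4
  target = base 0x307e + off 0x0c + 2 + imm -4 = 0x3088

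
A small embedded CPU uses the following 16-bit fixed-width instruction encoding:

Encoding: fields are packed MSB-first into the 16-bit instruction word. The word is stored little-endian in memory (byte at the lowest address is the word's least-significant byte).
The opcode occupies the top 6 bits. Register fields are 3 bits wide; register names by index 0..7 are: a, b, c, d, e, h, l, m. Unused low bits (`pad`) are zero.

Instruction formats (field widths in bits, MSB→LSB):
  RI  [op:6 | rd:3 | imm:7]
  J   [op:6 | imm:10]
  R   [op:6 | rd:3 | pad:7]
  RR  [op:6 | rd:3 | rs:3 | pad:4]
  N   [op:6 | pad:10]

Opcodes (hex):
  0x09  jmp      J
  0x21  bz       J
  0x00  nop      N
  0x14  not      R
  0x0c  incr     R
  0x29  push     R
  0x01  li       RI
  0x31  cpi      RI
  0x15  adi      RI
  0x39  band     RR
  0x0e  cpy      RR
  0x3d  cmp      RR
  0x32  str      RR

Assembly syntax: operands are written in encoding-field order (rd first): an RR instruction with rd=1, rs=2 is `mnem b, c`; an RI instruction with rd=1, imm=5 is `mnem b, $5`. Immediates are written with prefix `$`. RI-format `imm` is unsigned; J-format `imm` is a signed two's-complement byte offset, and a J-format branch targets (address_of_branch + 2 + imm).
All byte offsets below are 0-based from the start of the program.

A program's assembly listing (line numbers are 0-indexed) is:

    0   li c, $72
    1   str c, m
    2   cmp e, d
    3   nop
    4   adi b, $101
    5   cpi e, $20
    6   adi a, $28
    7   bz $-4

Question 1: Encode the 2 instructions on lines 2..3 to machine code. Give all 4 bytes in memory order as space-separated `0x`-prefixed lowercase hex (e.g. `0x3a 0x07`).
line 2 (cmp): pack op=0x3d:6|rd=4:3|rs=3:3|pad=0:4 = 0xf630; little→ 30 f6
line 3 (nop): pack op=0x0:6|pad=0:10 = 0x0000; little→ 00 00

0x30 0xf6 0x00 0x00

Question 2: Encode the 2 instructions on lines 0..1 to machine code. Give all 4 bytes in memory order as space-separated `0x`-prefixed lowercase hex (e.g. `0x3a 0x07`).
0x48 0x05 0x70 0xc9

line 0 (li): pack op=0x1:6|rd=2:3|imm=72:7 = 0x0548; little→ 48 05
line 1 (str): pack op=0x32:6|rd=2:3|rs=7:3|pad=0:4 = 0xc970; little→ 70 c9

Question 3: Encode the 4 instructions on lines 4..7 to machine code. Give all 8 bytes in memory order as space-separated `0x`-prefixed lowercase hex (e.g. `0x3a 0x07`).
0xe5 0x54 0x14 0xc6 0x1c 0x54 0xfc 0x87

L4: adi op=0x15:6|rd=1:3|imm=101:7 ⇒ 0x54e5 ⇒ little e5 54
L5: cpi op=0x31:6|rd=4:3|imm=20:7 ⇒ 0xc614 ⇒ little 14 c6
L6: adi op=0x15:6|rd=0:3|imm=28:7 ⇒ 0x541c ⇒ little 1c 54
L7: bz op=0x21:6|imm=-4:10 ⇒ 0x87fc ⇒ little fc 87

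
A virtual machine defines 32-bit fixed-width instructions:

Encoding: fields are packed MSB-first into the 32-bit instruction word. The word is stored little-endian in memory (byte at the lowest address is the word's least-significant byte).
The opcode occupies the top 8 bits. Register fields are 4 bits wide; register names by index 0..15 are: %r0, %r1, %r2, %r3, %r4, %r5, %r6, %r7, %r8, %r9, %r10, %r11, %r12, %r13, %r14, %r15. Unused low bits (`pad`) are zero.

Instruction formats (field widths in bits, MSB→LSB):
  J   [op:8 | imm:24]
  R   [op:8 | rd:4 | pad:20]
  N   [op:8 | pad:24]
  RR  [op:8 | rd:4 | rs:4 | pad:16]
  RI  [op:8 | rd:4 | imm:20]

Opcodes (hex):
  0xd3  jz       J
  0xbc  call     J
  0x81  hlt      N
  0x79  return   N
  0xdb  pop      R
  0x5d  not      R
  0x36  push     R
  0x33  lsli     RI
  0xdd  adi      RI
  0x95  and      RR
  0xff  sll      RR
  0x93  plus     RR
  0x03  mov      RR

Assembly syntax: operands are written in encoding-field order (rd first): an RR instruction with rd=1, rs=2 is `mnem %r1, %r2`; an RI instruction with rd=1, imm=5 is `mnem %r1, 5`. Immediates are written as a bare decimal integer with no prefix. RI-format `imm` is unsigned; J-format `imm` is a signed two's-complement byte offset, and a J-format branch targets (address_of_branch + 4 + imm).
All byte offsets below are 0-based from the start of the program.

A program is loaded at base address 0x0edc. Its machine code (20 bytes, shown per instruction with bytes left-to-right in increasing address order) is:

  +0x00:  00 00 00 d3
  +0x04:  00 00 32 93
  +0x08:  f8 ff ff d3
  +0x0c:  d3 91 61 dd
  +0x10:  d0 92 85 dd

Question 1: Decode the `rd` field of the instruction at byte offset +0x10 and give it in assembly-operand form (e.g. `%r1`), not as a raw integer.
%r8

[10] d0 92 85 dd → 0xdd8592d0
  opcode bits[31:24]=0xdd: adi/RI
  rd@[23:20]=0x8 ⇒ %r8
  imm@[19:0]=0x592d0 ⇒ 365264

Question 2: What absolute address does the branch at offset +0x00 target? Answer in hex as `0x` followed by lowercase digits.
@+00  little-endian(00 00 00 d3) = 0xd3000000
  op=0xd3000000>>24=0xd3 ⇒ jz (J)
  imm@[23:0]=0x0 ⇒ 0
  target = base 0x0edc + off 0x00 + 4 + imm 0 = 0x0ee0

0x0ee0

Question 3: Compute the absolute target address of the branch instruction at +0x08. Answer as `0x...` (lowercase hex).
0x0ee0

[08] f8 ff ff d3 → 0xd3fffff8
  opcode bits[31:24]=0xd3: jz/J
  imm@[23:0]=0xfffff8 (s24→-8) ⇒ -8
  target = base 0x0edc + off 0x08 + 4 + imm -8 = 0x0ee0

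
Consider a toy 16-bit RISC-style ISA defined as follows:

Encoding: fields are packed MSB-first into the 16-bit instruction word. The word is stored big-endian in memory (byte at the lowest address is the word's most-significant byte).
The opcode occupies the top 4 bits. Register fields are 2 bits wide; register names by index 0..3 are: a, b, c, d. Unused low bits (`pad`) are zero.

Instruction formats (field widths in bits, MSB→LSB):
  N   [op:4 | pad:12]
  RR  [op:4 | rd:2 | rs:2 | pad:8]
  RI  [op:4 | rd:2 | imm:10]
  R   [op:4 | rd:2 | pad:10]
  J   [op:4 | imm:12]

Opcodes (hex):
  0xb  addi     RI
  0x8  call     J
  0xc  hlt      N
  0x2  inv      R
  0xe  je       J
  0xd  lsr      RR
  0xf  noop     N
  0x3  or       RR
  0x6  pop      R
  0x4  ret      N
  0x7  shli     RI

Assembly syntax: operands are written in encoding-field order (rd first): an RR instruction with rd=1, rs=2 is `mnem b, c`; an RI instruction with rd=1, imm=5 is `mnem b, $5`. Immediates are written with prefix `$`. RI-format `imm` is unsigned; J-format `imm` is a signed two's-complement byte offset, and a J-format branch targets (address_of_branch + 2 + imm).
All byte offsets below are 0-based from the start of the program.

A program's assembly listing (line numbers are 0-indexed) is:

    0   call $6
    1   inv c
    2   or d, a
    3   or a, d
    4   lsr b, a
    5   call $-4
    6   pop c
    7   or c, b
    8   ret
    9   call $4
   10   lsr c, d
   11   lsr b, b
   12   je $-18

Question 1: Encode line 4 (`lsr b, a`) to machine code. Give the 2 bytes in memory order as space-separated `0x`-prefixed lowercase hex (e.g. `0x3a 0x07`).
0xd4 0x00

4. lsr fields op=0xd:4|rd=1:2|rs=0:2|pad=0:8 → word d400h → d4 00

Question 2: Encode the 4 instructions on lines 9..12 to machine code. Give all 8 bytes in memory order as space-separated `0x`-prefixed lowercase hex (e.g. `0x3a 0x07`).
line 9 (call): pack op=0x8:4|imm=4:12 = 0x8004; big→ 80 04
line 10 (lsr): pack op=0xd:4|rd=2:2|rs=3:2|pad=0:8 = 0xdb00; big→ db 00
line 11 (lsr): pack op=0xd:4|rd=1:2|rs=1:2|pad=0:8 = 0xd500; big→ d5 00
line 12 (je): pack op=0xe:4|imm=-18:12 = 0xefee; big→ ef ee

0x80 0x04 0xdb 0x00 0xd5 0x00 0xef 0xee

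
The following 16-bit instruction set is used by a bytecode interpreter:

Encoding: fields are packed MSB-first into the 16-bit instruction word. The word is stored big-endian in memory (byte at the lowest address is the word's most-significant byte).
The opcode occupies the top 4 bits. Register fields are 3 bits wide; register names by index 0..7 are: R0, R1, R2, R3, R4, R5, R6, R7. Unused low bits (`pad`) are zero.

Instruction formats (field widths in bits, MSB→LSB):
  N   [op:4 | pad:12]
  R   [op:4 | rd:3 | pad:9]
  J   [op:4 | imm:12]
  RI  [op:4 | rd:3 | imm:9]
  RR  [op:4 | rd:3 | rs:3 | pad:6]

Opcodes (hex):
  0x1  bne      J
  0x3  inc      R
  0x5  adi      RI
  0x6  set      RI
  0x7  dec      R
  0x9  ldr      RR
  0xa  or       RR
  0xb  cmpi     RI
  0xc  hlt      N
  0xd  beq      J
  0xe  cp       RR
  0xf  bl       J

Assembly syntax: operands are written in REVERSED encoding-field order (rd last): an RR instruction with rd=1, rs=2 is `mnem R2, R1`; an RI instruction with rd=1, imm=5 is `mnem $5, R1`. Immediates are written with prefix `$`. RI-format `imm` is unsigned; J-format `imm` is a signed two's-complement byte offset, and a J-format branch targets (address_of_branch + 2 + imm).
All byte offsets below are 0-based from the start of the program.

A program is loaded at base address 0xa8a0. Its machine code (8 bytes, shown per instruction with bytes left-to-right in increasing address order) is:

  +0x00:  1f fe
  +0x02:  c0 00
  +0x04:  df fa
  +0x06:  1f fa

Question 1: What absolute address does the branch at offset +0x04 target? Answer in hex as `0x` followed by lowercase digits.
0xa8a0

[04] df fa → 0xdffa
  top 4b → 0xd → beq [J]
  imm@[11:0]=0xffa (s12→-6) ⇒ $-6
  target = base 0xa8a0 + off 0x04 + 2 + imm -6 = 0xa8a0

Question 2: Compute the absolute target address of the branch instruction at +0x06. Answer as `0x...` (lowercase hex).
@+06  big-endian(1f fa) = 0x1ffa
  top 4b → 0x1 → bne [J]
  [11:0] imm=4090 (s12→-6) = $-6
  target = base 0xa8a0 + off 0x06 + 2 + imm -6 = 0xa8a2

0xa8a2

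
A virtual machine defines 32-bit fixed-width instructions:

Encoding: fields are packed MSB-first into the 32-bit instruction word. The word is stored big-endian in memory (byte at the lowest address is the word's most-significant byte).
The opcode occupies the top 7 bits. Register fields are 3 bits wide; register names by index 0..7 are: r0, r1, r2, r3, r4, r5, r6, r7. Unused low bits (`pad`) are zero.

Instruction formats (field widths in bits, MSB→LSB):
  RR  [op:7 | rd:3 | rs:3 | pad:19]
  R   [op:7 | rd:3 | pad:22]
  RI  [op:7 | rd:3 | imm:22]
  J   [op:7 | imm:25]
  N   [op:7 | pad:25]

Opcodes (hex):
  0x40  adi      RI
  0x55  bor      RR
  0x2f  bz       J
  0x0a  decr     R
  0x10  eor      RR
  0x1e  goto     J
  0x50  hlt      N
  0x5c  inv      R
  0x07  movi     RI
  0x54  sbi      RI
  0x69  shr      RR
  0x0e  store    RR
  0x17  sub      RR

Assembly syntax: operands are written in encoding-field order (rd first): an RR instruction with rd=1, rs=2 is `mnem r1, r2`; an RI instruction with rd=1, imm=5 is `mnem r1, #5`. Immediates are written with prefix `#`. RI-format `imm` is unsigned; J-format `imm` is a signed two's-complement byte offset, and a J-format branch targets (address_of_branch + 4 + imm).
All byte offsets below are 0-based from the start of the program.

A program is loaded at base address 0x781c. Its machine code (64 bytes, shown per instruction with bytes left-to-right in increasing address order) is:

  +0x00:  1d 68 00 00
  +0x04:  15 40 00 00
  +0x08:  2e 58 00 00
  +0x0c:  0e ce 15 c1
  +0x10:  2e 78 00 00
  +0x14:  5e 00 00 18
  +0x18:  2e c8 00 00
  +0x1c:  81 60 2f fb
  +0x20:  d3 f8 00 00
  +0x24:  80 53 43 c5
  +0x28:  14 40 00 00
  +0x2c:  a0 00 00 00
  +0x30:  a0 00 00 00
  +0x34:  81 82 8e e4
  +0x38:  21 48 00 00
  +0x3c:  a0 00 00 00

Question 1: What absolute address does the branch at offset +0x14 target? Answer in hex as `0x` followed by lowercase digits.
0x784c

[14] 5e 00 00 18 → 0x5e000018
  op=0x5e000018>>25=0x2f ⇒ bz (J)
  imm@[24:0]=0x18 ⇒ #24
  target = base 0x781c + off 0x14 + 4 + imm 24 = 0x784c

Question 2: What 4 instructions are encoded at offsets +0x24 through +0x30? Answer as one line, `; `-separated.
adi r1, #1262533; decr r1; hlt; hlt

off 0x24: read 80 53 43 c5 as big → 0x805343c5
  top 7b → 0x40 → adi [RI]
  rd: (w>>22)&0x7=0x1 → r1
  imm: (w>>0)&0x3fffff=0x1343c5 → #1262533
off 0x28: read 14 40 00 00 as big → 0x14400000
  top 7b → 0xa → decr [R]
  rd: (w>>22)&0x7=0x1 → r1
off 0x2c: read a0 00 00 00 as big → 0xa0000000
  top 7b → 0x50 → hlt [N]
off 0x30: read a0 00 00 00 as big → 0xa0000000
  top 7b → 0x50 → hlt [N]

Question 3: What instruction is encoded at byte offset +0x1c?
[1c] 81 60 2f fb → 0x81602ffb
  top 7b → 0x40 → adi [RI]
  rd@[24:22]=0x5 ⇒ r5
  imm@[21:0]=0x202ffb ⇒ #2109435

adi r5, #2109435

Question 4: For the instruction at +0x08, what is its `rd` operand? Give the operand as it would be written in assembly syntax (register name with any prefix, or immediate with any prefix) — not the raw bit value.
r1

off 0x08: read 2e 58 00 00 as big → 0x2e580000
  top 7b → 0x17 → sub [RR]
  rd@[24:22]=0x1 ⇒ r1
  rs@[21:19]=0x3 ⇒ r3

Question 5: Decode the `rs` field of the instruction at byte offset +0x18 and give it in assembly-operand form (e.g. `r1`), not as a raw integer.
r1

off 0x18: read 2e c8 00 00 as big → 0x2ec80000
  opcode bits[31:25]=0x17: sub/RR
  [24:22] rd=3 = r3
  [21:19] rs=1 = r1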